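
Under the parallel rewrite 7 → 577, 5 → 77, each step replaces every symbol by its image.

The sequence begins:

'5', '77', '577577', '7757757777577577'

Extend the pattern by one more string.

57757777577577775775775775777757757777577577

Replace each of the 16 characters of 7757757777577577 in place — 577 577 77 577 577 77 577 577 577 577 77 577 577 77 577 577 — and concatenate.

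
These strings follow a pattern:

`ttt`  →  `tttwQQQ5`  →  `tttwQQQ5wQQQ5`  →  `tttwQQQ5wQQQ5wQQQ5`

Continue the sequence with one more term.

tttwQQQ5wQQQ5wQQQ5wQQQ5

The strings grow by a fixed suffix wQQQ5 each time.
So the next term is tttwQQQ5wQQQ5wQQQ5·wQQQ5.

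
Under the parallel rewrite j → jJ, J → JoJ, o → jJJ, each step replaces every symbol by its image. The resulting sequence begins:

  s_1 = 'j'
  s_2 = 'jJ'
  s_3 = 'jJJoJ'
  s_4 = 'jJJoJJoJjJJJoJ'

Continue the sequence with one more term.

Applying the rule to each of the 14 symbols of jJJoJJoJjJJJoJ gives the pieces jJ JoJ JoJ jJJ JoJ JoJ jJJ JoJ jJ JoJ JoJ JoJ jJJ JoJ, which concatenate to the answer.

jJJoJJoJjJJJoJJoJjJJJoJjJJoJJoJJoJjJJJoJ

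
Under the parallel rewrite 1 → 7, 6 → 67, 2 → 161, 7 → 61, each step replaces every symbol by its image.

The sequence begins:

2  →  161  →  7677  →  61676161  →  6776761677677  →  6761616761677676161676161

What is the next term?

φ(6761616761677676161676161) expands symbol-by-symbol to 67 61 67 7 67 7 67 61 67 7 67 61 61 67 61 67 7 67 7 67 61 67 7 67 7; joining the 25 pieces gives the next term.

6761677677676167767616167616776776761677677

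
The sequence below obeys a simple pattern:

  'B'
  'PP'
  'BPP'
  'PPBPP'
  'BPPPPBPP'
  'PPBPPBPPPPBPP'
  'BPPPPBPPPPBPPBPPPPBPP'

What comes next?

This is a Fibonacci-style word recurrence s(k) = s(k−2)·s(k−1): e.g. B·PP = BPP.
The next term joins PPBPPBPPPPBPP and BPPPPBPPPPBPPBPPPPBPP.

PPBPPBPPPPBPPBPPPPBPPPPBPPBPPPPBPP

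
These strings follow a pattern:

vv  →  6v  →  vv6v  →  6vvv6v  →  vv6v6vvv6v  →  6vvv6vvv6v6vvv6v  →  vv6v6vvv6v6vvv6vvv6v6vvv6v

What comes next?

6vvv6vvv6v6vvv6vvv6v6vvv6v6vvv6vvv6v6vvv6v

Each term (from the third on) is the two preceding terms concatenated in order: term 3 = vv·6v = vv6v.
So term 8 is 6vvv6vvv6v6vvv6v·vv6v6vvv6v6vvv6vvv6v6vvv6v.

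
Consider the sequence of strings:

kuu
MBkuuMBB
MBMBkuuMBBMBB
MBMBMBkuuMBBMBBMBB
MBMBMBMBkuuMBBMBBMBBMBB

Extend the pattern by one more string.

MBMBMBMBMBkuuMBBMBBMBBMBBMBB

s(k+1) = MB·s(k)·MBB, so each term gains MB as a prefix and MBB as a suffix.
So the next term is MB·MBMBMBMBkuuMBBMBBMBBMBB·MBB.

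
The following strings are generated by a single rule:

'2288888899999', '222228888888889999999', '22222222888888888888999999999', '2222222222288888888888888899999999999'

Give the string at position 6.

Reading off run lengths: 2 runs 2, 5, 8, 11; 8 runs 6, 9, 12, 15; 9 runs 5, 7, 9, 11 — each is linear in n (n = 1, 2, …).
For term 6, n = 6, so the run lengths are 17, 21, 15.

22222222222222222888888888888888888888999999999999999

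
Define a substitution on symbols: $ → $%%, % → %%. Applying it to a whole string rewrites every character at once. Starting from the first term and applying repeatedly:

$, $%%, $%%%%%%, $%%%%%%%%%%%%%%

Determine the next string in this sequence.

Applying the rule to each of the 15 symbols of $%%%%%%%%%%%%%% gives the pieces $%% %% %% %% %% %% %% %% %% %% %% %% %% %% %%, which concatenate to the answer.

$%%%%%%%%%%%%%%%%%%%%%%%%%%%%%%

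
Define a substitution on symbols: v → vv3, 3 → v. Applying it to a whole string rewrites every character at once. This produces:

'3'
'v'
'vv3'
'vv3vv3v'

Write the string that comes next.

vv3vv3vvv3vv3vvv3

Expanding vv3vv3v: v→vv3, v→vv3, 3→v, v→vv3, v→vv3, 3→v, v→vv3. Concatenated: vv3 vv3 v vv3 vv3 v vv3.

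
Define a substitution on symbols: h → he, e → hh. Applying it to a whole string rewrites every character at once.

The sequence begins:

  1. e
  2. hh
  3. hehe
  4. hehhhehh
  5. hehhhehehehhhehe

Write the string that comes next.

hehhhehehehhhehhhehhhehehehhhehh

Replace each of the 16 characters of hehhhehehehhhehe in place — he hh he he he hh he hh he hh he he he hh he hh — and concatenate.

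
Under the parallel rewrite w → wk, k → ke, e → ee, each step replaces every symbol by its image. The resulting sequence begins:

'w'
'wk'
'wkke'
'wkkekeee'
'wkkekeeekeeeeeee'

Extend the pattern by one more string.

Applying the rule to each of the 16 symbols of wkkekeeekeeeeeee gives the pieces wk ke ke ee ke ee ee ee ke ee ee ee ee ee ee ee, which concatenate to the answer.

wkkekeeekeeeeeeekeeeeeeeeeeeeeee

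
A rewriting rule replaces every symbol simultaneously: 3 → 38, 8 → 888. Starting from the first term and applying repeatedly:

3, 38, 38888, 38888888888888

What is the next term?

38888888888888888888888888888888888888888

φ(38888888888888) expands symbol-by-symbol to 38 888 888 888 888 888 888 888 888 888 888 888 888 888; joining the 14 pieces gives the next term.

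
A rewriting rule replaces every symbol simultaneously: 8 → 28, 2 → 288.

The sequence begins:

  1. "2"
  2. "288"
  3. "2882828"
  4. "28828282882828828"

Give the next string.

Rewriting the 17 symbols of 28828282882828828 one by one yields 288 28 28 288 28 288 28 288 28 28 288 28 288 28 28 288 28; concatenated:

28828282882828828288282828828288282828828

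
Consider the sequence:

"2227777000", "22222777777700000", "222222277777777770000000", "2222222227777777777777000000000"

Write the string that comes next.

The n-th term is 2n+1 2's then 3n+1 7's then 2n+1 0's (n = 1, 2, …).
At n = 5 the blocks have lengths 11, 16, 11.

22222222222777777777777777700000000000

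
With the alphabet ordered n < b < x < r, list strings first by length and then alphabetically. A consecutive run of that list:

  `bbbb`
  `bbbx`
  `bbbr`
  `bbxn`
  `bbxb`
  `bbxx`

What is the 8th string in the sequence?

bbrn

Continuing the enumeration 2 steps past bbxx: bbxx → bbxr → (answer).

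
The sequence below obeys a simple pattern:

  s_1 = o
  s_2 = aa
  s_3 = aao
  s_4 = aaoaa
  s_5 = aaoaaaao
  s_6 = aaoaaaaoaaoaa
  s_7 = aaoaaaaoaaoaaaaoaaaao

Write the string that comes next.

From term 3 onward, concatenate the last term with the second-to-last: aa·o = aao, aao·aa = aaoaa, …
So term 8 is aaoaaaaoaaoaaaaoaaaao·aaoaaaaoaaoaa.

aaoaaaaoaaoaaaaoaaaaoaaoaaaaoaaoaa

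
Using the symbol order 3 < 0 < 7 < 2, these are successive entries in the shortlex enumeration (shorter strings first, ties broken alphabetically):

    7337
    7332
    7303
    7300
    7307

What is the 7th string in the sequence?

7373

Advancing 2 positions from 7307 through 7307 → 7302 reaches term 7.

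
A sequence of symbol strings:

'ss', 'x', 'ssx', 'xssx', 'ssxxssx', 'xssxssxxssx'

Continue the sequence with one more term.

ssxxssxxssxssxxssx

This is a Fibonacci-style word recurrence s(k) = s(k−2)·s(k−1): e.g. ss·x = ssx.
Continuing: ssxxssx · xssxssxxssx gives term 7.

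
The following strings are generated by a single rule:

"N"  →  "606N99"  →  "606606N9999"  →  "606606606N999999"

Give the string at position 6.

606606606606606N9999999999

Every step adds 606 to the front and 99 to the end of the previous string.
From 606606606N999999, 2 further steps: 606606606N999999 → 606606606606N99999999 → (answer).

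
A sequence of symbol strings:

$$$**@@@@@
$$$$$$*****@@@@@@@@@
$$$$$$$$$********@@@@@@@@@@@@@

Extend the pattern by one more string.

$$$$$$$$$$$$***********@@@@@@@@@@@@@@@@@

The n-th term is 3n $'s then 3n-1 *'s then 4n+1 @'s (n = 1, 2, …).
Setting n = 4 gives 12, 11, 17 characters in each block.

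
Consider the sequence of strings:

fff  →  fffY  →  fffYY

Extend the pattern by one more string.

Each term is the previous one with Y appended.
One more step from fffYY gives the answer.

fffYYY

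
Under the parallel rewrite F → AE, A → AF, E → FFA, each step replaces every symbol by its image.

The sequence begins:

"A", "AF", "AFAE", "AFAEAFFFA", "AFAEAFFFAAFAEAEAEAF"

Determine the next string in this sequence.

Applying the rule to each of the 19 symbols of AFAEAFFFAAFAEAEAEAF gives the pieces AF AE AF FFA AF AE AE AE AF AF AE AF FFA AF FFA AF FFA AF AE, which concatenate to the answer.

AFAEAFFFAAFAEAEAEAFAFAEAFFFAAFFFAAFFFAAFAE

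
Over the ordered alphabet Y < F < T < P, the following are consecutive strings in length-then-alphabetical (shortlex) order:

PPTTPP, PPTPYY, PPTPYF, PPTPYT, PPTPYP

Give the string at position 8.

Advancing 3 positions from PPTPYP through PPTPYP → PPTPFY → PPTPFF reaches term 8.

PPTPFT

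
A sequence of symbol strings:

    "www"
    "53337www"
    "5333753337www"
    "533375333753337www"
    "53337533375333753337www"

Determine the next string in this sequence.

5333753337533375333753337www

Every step adds 53337 at the front: s(k+1) = 53337·s(k).
One more step from 53337533375333753337www gives the answer.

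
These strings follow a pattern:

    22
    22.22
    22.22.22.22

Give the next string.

Each string is two copies of the previous one joined by '.'.
So the next term is two copies of 22.22.22.22 with '.' between the halves.

22.22.22.22.22.22.22.22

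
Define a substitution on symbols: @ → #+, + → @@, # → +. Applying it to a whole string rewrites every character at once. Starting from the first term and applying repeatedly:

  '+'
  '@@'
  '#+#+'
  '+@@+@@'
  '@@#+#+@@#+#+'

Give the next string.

#+#++@@+@@#+#++@@+@@

Apply φ to @@#+#+@@#+#+ symbol by symbol: @→#+, @→#+, #→+, +→@@, #→+, +→@@, @→#+, @→#+, #→+, +→@@, #→+, +→@@; joined: #+ #+ + @@ + @@ #+ #+ + @@ + @@.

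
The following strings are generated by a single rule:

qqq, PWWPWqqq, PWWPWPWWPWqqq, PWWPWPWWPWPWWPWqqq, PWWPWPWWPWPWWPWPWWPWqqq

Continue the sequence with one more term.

PWWPWPWWPWPWWPWPWWPWPWWPWqqq

The strings grow by a fixed prefix PWWPW each time.
So the next term is PWWPW·PWWPWPWWPWPWWPWPWWPWqqq.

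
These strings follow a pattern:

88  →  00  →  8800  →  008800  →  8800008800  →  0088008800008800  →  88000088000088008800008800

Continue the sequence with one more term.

This is a Fibonacci-style word recurrence s(k) = s(k−2)·s(k−1): e.g. 88·00 = 8800.
The next term joins 0088008800008800 and 88000088000088008800008800.

008800880000880088000088000088008800008800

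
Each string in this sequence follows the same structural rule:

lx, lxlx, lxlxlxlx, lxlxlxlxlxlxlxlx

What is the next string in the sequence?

lxlxlxlxlxlxlxlxlxlxlxlxlxlxlxlx

Each string is two copies of the previous one concatenated.
So the next term is two copies of lxlxlxlxlxlxlxlx.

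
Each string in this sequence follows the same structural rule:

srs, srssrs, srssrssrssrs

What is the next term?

srssrssrssrssrssrssrssrs

s(k+1) = s(k)·s(k) — each term doubles the last.
So the next term is two copies of srssrssrssrs.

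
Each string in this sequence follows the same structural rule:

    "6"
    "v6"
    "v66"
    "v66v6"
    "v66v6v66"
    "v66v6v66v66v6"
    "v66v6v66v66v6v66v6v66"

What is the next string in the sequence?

v66v6v66v66v6v66v6v66v66v6v66v66v6

From term 3 onward, concatenate the last term with the second-to-last: v6·6 = v66, v66·v6 = v66v6, …
So term 8 is v66v6v66v66v6v66v6v66·v66v6v66v66v6.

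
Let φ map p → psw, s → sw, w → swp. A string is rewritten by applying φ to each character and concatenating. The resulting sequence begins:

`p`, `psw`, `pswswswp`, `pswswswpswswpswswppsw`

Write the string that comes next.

pswswswpswswpswswppswswswpswswppswswswpswswppswpswswswp

Replace each of the 21 characters of pswswswpswswpswswppsw in place — psw sw swp sw swp sw swp psw sw swp sw swp psw sw swp sw swp psw psw sw swp — and concatenate.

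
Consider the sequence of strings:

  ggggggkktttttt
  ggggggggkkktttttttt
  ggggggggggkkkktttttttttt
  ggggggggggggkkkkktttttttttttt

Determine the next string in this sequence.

Each string has the form g^{2n} k^{n-1} t^{2n}, where the shown terms are n = 3, 4, 5, 6.
For the next term, n = 7, so the run lengths are 14, 6, 14.

ggggggggggggggkkkkkktttttttttttttt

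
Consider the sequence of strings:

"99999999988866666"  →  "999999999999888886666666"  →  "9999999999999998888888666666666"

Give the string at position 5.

Reading off run lengths: 9 runs 9, 12, 15; 8 runs 3, 5, 7; 6 runs 5, 7, 9 — each is linear in n, where the shown terms are n = 2, 3, 4.
Setting n = 6 gives 21, 11, 13 characters in each block.

999999999999999999999888888888886666666666666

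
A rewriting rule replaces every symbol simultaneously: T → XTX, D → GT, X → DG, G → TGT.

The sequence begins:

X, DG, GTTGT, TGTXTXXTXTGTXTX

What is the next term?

Rewriting the 15 symbols of TGTXTXXTXTGTXTX one by one yields XTX TGT XTX DG XTX DG DG XTX DG XTX TGT XTX DG XTX DG; concatenated:

XTXTGTXTXDGXTXDGDGXTXDGXTXTGTXTXDGXTXDG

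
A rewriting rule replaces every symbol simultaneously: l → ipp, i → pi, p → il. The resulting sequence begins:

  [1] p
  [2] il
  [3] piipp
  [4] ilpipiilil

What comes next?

Expanding ilpipiilil: i→pi, l→ipp, p→il, i→pi, p→il, i→pi, i→pi, l→ipp, i→pi, l→ipp. Concatenated: pi ipp il pi il pi pi ipp pi ipp.

piippilpiilpipiipppiipp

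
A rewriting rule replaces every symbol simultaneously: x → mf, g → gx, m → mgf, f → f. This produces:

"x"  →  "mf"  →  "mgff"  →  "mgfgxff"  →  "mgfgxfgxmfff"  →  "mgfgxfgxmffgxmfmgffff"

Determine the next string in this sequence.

Applying the rule to each of the 21 symbols of mgfgxfgxmffgxmfmgffff gives the pieces mgf gx f gx mf f gx mf mgf f f gx mf mgf f mgf gx f f f f, which concatenate to the answer.

mgfgxfgxmffgxmfmgfffgxmfmgffmgfgxffff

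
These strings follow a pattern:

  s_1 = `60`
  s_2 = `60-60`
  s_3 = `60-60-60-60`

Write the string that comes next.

60-60-60-60-60-60-60-60

s(k+1) = s(k)·-·s(k) — each term doubles the last with '-' between the halves.
So the next term is two copies of 60-60-60-60 with '-' between the halves.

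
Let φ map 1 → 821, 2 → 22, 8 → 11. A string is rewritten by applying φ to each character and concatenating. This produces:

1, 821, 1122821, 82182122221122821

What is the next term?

φ(82182122221122821) expands symbol-by-symbol to 11 22 821 11 22 821 22 22 22 22 821 821 22 22 11 22 821; joining the 17 pieces gives the next term.

112282111228212222222282182122221122821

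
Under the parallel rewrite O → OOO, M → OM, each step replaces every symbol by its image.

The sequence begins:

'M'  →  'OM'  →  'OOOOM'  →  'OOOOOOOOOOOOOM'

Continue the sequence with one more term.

OOOOOOOOOOOOOOOOOOOOOOOOOOOOOOOOOOOOOOOOM

Applying the rule to each of the 14 symbols of OOOOOOOOOOOOOM gives the pieces OOO OOO OOO OOO OOO OOO OOO OOO OOO OOO OOO OOO OOO OM, which concatenate to the answer.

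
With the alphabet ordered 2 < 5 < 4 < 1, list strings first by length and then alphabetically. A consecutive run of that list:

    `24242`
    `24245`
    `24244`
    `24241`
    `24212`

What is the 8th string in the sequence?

24211

Stepping forward 3 times from 24212: 24212 → 24215 → 24214, then the target.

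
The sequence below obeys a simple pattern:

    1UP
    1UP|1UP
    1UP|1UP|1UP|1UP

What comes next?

Each string is two copies of the previous one joined by '|'.
Doubling 1UP|1UP|1UP|1UP with '|' between the halves:

1UP|1UP|1UP|1UP|1UP|1UP|1UP|1UP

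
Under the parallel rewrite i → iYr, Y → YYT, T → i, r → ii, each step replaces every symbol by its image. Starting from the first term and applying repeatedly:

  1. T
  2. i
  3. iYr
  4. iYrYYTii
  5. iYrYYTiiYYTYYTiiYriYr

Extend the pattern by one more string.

Replace each of the 21 characters of iYrYYTiiYYTYYTiiYriYr in place — iYr YYT ii YYT YYT i iYr iYr YYT YYT i YYT YYT i iYr iYr YYT ii iYr YYT ii — and concatenate.

iYrYYTiiYYTYYTiiYriYrYYTYYTiYYTYYTiiYriYrYYTiiiYrYYTii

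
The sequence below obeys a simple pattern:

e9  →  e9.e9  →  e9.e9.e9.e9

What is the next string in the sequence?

e9.e9.e9.e9.e9.e9.e9.e9

Every step duplicates the string with '.' between the halves.
So the next term is two copies of e9.e9.e9.e9 with '.' between the halves.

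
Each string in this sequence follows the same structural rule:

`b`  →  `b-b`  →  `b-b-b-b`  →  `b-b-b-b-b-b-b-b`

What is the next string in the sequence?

b-b-b-b-b-b-b-b-b-b-b-b-b-b-b-b

Every step duplicates the string with '-' between the halves.
One more doubling of b-b-b-b-b-b-b-b gives the answer.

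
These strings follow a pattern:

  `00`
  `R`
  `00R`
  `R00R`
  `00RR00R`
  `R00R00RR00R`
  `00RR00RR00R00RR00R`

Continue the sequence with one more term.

From term 3 onward, concatenate the second-to-last term with the last: 00·R = 00R, R·00R = R00R, …
So term 8 is R00R00RR00R·00RR00RR00R00RR00R.

R00R00RR00R00RR00RR00R00RR00R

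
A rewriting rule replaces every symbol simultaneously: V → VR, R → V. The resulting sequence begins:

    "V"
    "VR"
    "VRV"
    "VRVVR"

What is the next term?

VRVVRVRV

Expanding VRVVR: V→VR, R→V, V→VR, V→VR, R→V. Concatenated: VR V VR VR V.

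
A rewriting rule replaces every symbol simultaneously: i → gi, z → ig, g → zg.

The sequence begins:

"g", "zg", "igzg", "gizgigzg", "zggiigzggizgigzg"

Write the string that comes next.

igzgzggigizgigzgzggiigzggizgigzg

φ(zggiigzggizgigzg) expands symbol-by-symbol to ig zg zg gi gi zg ig zg zg gi ig zg gi zg ig zg; joining the 16 pieces gives the next term.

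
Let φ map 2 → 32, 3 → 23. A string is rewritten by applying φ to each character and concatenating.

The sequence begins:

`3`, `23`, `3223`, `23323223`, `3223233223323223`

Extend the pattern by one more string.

Rewriting the 16 symbols of 3223233223323223 one by one yields 23 32 32 23 32 23 23 32 32 23 23 32 23 32 32 23; concatenated:

23323223322323323223233223323223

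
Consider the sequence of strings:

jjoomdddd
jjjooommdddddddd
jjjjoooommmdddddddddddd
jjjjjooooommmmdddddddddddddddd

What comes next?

The n-th term is n+1 j's then n+1 o's then n m's then 4n d's (n = 1, 2, …).
Setting n = 5 gives 6, 6, 5, 20 characters in each block.

jjjjjjoooooommmmmdddddddddddddddddddd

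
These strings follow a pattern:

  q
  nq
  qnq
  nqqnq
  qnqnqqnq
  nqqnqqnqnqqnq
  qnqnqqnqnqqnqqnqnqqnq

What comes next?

nqqnqqnqnqqnqqnqnqqnqnqqnqqnqnqqnq

This is a Fibonacci-style word recurrence s(k) = s(k−2)·s(k−1): e.g. q·nq = qnq.
So term 8 is nqqnqqnqnqqnq·qnqnqqnqnqqnqqnqnqqnq.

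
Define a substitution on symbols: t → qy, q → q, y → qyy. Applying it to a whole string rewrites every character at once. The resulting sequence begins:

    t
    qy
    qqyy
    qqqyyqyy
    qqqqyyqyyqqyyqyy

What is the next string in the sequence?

Applying the rule to each of the 16 symbols of qqqqyyqyyqqyyqyy gives the pieces q q q q qyy qyy q qyy qyy q q qyy qyy q qyy qyy, which concatenate to the answer.

qqqqqyyqyyqqyyqyyqqqyyqyyqqyyqyy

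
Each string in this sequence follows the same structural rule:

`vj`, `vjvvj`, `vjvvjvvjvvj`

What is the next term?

vjvvjvvjvvjvvjvvjvvjvvj

Each string is two copies of the previous one joined by 'v'.
One more doubling of vjvvjvvjvvj gives the answer.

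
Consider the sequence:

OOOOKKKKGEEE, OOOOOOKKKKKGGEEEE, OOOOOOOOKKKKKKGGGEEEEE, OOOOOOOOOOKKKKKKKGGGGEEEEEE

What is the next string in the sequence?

OOOOOOOOOOOOKKKKKKKKGGGGGEEEEEEE

Each string has the form O^{2n} K^{n+2} G^{n-1} E^{n+1}, where the shown terms are n = 2, 3, 4, 5.
At n = 6 the blocks have lengths 12, 8, 5, 7.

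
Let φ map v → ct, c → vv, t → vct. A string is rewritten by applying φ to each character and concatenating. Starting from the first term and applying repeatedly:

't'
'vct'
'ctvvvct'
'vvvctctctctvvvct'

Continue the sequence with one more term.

Rewriting the 16 symbols of vvvctctctctvvvct one by one yields ct ct ct vv vct vv vct vv vct vv vct ct ct ct vv vct; concatenated:

ctctctvvvctvvvctvvvctvvvctctctctvvvct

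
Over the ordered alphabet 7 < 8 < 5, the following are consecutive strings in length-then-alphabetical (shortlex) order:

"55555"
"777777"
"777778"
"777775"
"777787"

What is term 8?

777757

Continuing the enumeration 3 steps past 777787: 777787 → 777788 → 777785 → (answer).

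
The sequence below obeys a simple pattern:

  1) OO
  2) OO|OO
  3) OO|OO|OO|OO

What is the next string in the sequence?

Each string is two copies of the previous one joined by '|'.
So the next term is two copies of OO|OO|OO|OO with '|' between the halves.

OO|OO|OO|OO|OO|OO|OO|OO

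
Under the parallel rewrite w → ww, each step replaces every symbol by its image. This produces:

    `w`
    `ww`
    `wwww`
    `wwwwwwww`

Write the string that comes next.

wwwwwwwwwwwwwwww

Apply φ to wwwwwwww symbol by symbol: w→ww, w→ww, w→ww, w→ww, w→ww, w→ww, w→ww, w→ww; joined: ww ww ww ww ww ww ww ww.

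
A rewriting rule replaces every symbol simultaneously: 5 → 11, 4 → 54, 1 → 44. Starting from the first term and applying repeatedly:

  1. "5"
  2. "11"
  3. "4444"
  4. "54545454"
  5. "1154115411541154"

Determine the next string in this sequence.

Replace each of the 16 characters of 1154115411541154 in place — 44 44 11 54 44 44 11 54 44 44 11 54 44 44 11 54 — and concatenate.

44441154444411544444115444441154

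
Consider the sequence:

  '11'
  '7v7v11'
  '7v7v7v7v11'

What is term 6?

7v7v7v7v7v7v7v7v7v7v11

The strings grow by a fixed prefix 7v7v each time.
From 7v7v7v7v11, 3 further steps: 7v7v7v7v11 → 7v7v7v7v7v7v11 → 7v7v7v7v7v7v7v7v11 → (answer).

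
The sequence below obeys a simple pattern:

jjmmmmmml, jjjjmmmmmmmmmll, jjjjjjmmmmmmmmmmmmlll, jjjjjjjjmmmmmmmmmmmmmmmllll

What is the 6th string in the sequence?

jjjjjjjjjjjjmmmmmmmmmmmmmmmmmmmmmllllll

The n-th term is 2n j's then 3n+3 m's then n l's (n = 1, 2, …).
For term 6, n = 6, so the run lengths are 12, 21, 6.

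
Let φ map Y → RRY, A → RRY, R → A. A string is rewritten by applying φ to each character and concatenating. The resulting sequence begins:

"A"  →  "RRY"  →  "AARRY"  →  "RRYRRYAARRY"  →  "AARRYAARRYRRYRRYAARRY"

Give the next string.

RRYRRYAARRYRRYRRYAARRYAARRYAARRYRRYRRYAARRY

Replace each of the 21 characters of AARRYAARRYRRYRRYAARRY in place — RRY RRY A A RRY RRY RRY A A RRY A A RRY A A RRY RRY RRY A A RRY — and concatenate.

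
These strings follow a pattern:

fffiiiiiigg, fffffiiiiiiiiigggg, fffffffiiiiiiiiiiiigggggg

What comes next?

The n-th term is 2n+1 f's then 3n+3 i's then 2n g's (n = 1, 2, …).
Setting n = 4 gives 9, 15, 8 characters in each block.

fffffffffiiiiiiiiiiiiiiigggggggg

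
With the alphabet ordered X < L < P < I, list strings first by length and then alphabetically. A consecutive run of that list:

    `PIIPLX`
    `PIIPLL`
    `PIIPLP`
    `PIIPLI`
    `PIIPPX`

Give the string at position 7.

Advancing 2 positions from PIIPPX through PIIPPX → PIIPPL reaches term 7.

PIIPPP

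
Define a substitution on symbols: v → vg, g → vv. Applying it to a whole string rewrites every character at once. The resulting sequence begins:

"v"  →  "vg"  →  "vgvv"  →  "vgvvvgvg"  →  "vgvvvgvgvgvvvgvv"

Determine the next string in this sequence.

vgvvvgvgvgvvvgvvvgvvvgvgvgvvvgvg

φ(vgvvvgvgvgvvvgvv) expands symbol-by-symbol to vg vv vg vg vg vv vg vv vg vv vg vg vg vv vg vg; joining the 16 pieces gives the next term.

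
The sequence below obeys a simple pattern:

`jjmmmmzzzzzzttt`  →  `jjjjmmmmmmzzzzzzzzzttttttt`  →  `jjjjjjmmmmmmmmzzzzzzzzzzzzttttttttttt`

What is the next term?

jjjjjjjjmmmmmmmmmmzzzzzzzzzzzzzzzttttttttttttttt

Reading off run lengths: j runs 2, 4, 6; m runs 4, 6, 8; z runs 6, 9, 12; t runs 3, 7, 11 — each is linear in n (n = 1, 2, …).
For the next term, n = 4, so the run lengths are 8, 10, 15, 15.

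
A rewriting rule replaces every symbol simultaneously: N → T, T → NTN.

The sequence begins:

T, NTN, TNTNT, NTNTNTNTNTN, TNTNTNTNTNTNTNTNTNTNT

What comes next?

Rewriting the 21 symbols of TNTNTNTNTNTNTNTNTNTNT one by one yields NTN T NTN T NTN T NTN T NTN T NTN T NTN T NTN T NTN T NTN T NTN; concatenated:

NTNTNTNTNTNTNTNTNTNTNTNTNTNTNTNTNTNTNTNTNTN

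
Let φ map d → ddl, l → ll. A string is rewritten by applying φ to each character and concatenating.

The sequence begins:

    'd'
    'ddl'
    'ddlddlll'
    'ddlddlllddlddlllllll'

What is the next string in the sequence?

ddlddlllddlddlllllllddlddlllddlddlllllllllllllll

Replace each of the 20 characters of ddlddlllddlddlllllll in place — ddl ddl ll ddl ddl ll ll ll ddl ddl ll ddl ddl ll ll ll ll ll ll ll — and concatenate.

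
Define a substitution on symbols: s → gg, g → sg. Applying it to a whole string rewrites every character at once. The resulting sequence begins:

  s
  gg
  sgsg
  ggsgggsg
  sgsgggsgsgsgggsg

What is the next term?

Applying the rule to each of the 16 symbols of sgsgggsgsgsgggsg gives the pieces gg sg gg sg sg sg gg sg gg sg gg sg sg sg gg sg, which concatenate to the answer.

ggsgggsgsgsgggsgggsgggsgsgsgggsg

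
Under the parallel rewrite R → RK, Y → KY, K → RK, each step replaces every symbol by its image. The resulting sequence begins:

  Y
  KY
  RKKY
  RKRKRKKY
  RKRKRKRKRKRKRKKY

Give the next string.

Rewriting the 16 symbols of RKRKRKRKRKRKRKKY one by one yields RK RK RK RK RK RK RK RK RK RK RK RK RK RK RK KY; concatenated:

RKRKRKRKRKRKRKRKRKRKRKRKRKRKRKKY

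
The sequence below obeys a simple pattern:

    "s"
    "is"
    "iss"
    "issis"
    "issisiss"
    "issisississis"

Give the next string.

From term 3 onward, concatenate the last term with the second-to-last: is·s = iss, iss·is = issis, …
So term 7 is issisississis·issisiss.

issisississisissisiss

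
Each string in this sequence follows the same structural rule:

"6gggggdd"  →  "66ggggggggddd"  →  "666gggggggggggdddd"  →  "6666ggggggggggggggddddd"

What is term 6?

666666ggggggggggggggggggggddddddd

Term n consists of n-1 6's, followed by 3n-1 g's, followed by n d's, where the shown terms are n = 2, 3, 4, 5.
For term 6, n = 7, so the run lengths are 6, 20, 7.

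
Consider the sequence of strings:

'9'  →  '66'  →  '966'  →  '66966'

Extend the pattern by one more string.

This is a Fibonacci-style word recurrence s(k) = s(k−2)·s(k−1): e.g. 9·66 = 966.
So term 5 is 966·66966.

96666966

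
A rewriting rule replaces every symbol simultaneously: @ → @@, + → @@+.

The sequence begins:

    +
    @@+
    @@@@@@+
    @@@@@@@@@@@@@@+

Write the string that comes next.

@@@@@@@@@@@@@@@@@@@@@@@@@@@@@@+

φ(@@@@@@@@@@@@@@+) expands symbol-by-symbol to @@ @@ @@ @@ @@ @@ @@ @@ @@ @@ @@ @@ @@ @@ @@+; joining the 15 pieces gives the next term.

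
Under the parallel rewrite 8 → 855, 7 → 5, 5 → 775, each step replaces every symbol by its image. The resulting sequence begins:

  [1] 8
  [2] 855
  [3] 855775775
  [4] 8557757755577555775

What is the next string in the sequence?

Replace each of the 19 characters of 8557757755577555775 in place — 855 775 775 5 5 775 5 5 775 775 775 5 5 775 775 775 5 5 775 — and concatenate.

85577577555775557757757755577577577555775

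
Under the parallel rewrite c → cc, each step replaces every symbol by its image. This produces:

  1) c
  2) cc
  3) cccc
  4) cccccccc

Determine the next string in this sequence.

cccccccccccccccc

Expanding cccccccc: c→cc, c→cc, c→cc, c→cc, c→cc, c→cc, c→cc, c→cc. Concatenated: cc cc cc cc cc cc cc cc.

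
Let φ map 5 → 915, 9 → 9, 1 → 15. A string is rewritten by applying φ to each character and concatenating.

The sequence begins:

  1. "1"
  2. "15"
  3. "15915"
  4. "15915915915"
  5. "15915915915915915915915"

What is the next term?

15915915915915915915915915915915915915915915915

Replace each of the 23 characters of 15915915915915915915915 in place — 15 915 9 15 915 9 15 915 9 15 915 9 15 915 9 15 915 9 15 915 9 15 915 — and concatenate.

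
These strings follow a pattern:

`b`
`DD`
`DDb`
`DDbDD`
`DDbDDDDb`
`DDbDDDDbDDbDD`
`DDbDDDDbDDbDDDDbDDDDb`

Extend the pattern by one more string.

Each term (from the third on) is the previous term followed by the one before it: term 3 = DD·b = DDb.
So term 8 is DDbDDDDbDDbDDDDbDDDDb·DDbDDDDbDDbDD.

DDbDDDDbDDbDDDDbDDDDbDDbDDDDbDDbDD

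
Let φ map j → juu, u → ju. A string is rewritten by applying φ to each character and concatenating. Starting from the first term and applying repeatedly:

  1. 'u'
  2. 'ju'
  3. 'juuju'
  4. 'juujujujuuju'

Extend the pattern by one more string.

juujujujuujujuujujuujujujuuju

Rewriting each symbol of juujujujuuju: j→juu, u→ju, u→ju, j→juu, u→ju, j→juu, u→ju, j→juu, u→ju, u→ju, j→juu, u→ju, which concatenates to juu ju ju juu ju juu ju juu ju ju juu ju.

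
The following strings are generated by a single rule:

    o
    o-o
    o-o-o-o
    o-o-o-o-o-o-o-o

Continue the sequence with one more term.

s(k+1) = s(k)·-·s(k) — each term doubles the last with '-' between the halves.
So the next term is two copies of o-o-o-o-o-o-o-o with '-' between the halves.

o-o-o-o-o-o-o-o-o-o-o-o-o-o-o-o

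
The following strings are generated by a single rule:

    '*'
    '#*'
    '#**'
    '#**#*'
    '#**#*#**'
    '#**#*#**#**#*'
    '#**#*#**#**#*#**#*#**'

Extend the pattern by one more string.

From term 3 onward, concatenate the last term with the second-to-last: #*·* = #**, #**·#* = #**#*, …
The next term joins #**#*#**#**#*#**#*#** and #**#*#**#**#*.

#**#*#**#**#*#**#*#**#**#*#**#**#*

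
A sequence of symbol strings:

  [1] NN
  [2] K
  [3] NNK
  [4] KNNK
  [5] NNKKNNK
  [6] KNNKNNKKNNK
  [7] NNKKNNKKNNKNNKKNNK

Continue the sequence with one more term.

From term 3 onward, concatenate the second-to-last term with the last: NN·K = NNK, K·NNK = KNNK, …
So term 8 is KNNKNNKKNNK·NNKKNNKKNNKNNKKNNK.

KNNKNNKKNNKNNKKNNKKNNKNNKKNNK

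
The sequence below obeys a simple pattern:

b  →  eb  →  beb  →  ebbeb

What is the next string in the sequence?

bebebbeb

This is a Fibonacci-style word recurrence s(k) = s(k−2)·s(k−1): e.g. b·eb = beb.
The next term joins beb and ebbeb.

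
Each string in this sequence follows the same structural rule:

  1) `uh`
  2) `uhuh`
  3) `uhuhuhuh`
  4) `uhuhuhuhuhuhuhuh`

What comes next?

Each string is two copies of the previous one concatenated.
So the next term is two copies of uhuhuhuhuhuhuhuh.

uhuhuhuhuhuhuhuhuhuhuhuhuhuhuhuh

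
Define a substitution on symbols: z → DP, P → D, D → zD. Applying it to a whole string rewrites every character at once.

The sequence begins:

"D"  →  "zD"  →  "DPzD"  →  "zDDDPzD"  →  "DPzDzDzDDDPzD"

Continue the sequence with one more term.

Applying the rule to each of the 13 symbols of DPzDzDzDDDPzD gives the pieces zD D DP zD DP zD DP zD zD zD D DP zD, which concatenate to the answer.

zDDDPzDDPzDDPzDzDzDDDPzD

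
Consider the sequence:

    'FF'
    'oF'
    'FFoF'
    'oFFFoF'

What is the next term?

From term 3 onward, concatenate the second-to-last term with the last: FF·oF = FFoF, oF·FFoF = oFFFoF, …
So term 5 is FFoF·oFFFoF.

FFoFoFFFoF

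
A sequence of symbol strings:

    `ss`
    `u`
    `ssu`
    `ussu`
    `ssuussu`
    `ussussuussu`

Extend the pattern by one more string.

ssuussuussussuussu

Each term (from the third on) is the two preceding terms concatenated in order: term 3 = ss·u = ssu.
So term 7 is ssuussu·ussussuussu.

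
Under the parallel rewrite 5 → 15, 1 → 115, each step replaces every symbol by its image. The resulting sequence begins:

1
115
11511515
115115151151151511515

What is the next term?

Rewriting the 21 symbols of 115115151151151511515 one by one yields 115 115 15 115 115 15 115 15 115 115 15 115 115 15 115 15 115 115 15 115 15; concatenated:

1151151511511515115151151151511511515115151151151511515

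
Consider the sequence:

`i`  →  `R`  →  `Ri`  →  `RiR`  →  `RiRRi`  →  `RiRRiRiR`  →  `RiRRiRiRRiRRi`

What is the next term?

From term 3 onward, concatenate the last term with the second-to-last: R·i = Ri, Ri·R = RiR, …
The next term joins RiRRiRiRRiRRi and RiRRiRiR.

RiRRiRiRRiRRiRiRRiRiR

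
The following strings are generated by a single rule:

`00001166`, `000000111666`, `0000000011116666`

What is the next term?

00000000001111166666

Each string has the form 0^{2n} 1^{n} 6^{n}, where the shown terms are n = 2, 3, 4.
At n = 5 the blocks have lengths 10, 5, 5.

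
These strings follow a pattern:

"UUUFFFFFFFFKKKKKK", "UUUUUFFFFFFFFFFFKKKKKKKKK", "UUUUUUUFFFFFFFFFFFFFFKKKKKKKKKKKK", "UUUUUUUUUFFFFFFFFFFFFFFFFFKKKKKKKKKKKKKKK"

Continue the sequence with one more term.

Each string has the form U^{2n-1} F^{3n+2} K^{3n}, where the shown terms are n = 2, 3, 4, 5.
At n = 6 the blocks have lengths 11, 20, 18.

UUUUUUUUUUUFFFFFFFFFFFFFFFFFFFFKKKKKKKKKKKKKKKKKK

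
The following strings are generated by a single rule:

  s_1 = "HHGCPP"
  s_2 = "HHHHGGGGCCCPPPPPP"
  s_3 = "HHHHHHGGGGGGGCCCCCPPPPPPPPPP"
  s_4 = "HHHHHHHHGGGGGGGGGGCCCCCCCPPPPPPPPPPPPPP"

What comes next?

HHHHHHHHHHGGGGGGGGGGGGGCCCCCCCCCPPPPPPPPPPPPPPPPPP

Term n consists of 2n H's, followed by 3n-2 G's, followed by 2n-1 C's, followed by 4n-2 P's (n = 1, 2, …).
Setting n = 5 gives 10, 13, 9, 18 characters in each block.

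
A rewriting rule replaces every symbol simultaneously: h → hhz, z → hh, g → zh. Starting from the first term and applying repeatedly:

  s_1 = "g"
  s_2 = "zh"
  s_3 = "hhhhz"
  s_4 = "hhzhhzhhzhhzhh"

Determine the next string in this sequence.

Rewriting the 14 symbols of hhzhhzhhzhhzhh one by one yields hhz hhz hh hhz hhz hh hhz hhz hh hhz hhz hh hhz hhz; concatenated:

hhzhhzhhhhzhhzhhhhzhhzhhhhzhhzhhhhzhhz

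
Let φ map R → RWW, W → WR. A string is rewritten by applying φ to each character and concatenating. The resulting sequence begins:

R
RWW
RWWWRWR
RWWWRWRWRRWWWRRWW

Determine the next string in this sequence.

RWWWRWRWRRWWWRRWWWRRWWRWWWRWRWRRWWRWWWRWR

Replace each of the 17 characters of RWWWRWRWRRWWWRRWW in place — RWW WR WR WR RWW WR RWW WR RWW RWW WR WR WR RWW RWW WR WR — and concatenate.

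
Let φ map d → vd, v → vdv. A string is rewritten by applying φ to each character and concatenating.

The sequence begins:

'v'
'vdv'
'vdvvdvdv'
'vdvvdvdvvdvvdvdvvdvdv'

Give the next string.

vdvvdvdvvdvvdvdvvdvdvvdvvdvdvvdvvdvdvvdvdvvdvvdvdvvdvdv

Applying the rule to each of the 21 symbols of vdvvdvdvvdvvdvdvvdvdv gives the pieces vdv vd vdv vdv vd vdv vd vdv vdv vd vdv vdv vd vdv vd vdv vdv vd vdv vd vdv, which concatenate to the answer.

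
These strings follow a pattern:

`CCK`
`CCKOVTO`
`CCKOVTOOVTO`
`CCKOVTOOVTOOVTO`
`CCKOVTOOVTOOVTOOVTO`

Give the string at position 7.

Every step adds OVTO to the end: s(k+1) = s(k)·OVTO.
From CCKOVTOOVTOOVTOOVTO, 2 further steps: CCKOVTOOVTOOVTOOVTO → CCKOVTOOVTOOVTOOVTOOVTO → (answer).

CCKOVTOOVTOOVTOOVTOOVTOOVTO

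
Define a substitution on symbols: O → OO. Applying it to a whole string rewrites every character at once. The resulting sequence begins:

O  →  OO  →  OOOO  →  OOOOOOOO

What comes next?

OOOOOOOOOOOOOOOO

Expanding OOOOOOOO: O→OO, O→OO, O→OO, O→OO, O→OO, O→OO, O→OO, O→OO. Concatenated: OO OO OO OO OO OO OO OO.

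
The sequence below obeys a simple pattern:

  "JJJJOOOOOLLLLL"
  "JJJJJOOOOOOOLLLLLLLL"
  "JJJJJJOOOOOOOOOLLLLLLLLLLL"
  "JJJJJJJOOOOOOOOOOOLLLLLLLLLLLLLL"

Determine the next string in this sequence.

JJJJJJJJOOOOOOOOOOOOOLLLLLLLLLLLLLLLLL

Reading off run lengths: J runs 4, 5, 6, 7; O runs 5, 7, 9, 11; L runs 5, 8, 11, 14 — each is linear in n, where the shown terms are n = 2, 3, 4, 5.
At n = 6 the blocks have lengths 8, 13, 17.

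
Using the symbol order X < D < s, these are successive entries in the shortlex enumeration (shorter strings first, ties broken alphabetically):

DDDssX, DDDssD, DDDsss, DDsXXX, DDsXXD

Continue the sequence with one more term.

DDsXXs

The successor of DDsXXD increments the rightmost position that isn't already s and resets every position after it to X.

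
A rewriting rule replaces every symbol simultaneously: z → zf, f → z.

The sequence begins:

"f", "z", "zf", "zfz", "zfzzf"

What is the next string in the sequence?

zfzzfzfz

Apply φ to zfzzf symbol by symbol: z→zf, f→z, z→zf, z→zf, f→z; joined: zf z zf zf z.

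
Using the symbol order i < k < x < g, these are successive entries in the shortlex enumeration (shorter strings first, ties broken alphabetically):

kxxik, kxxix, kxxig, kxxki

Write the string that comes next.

Treat kxxki as a base-4 numeral over the given alphabet and add one, carrying through any trailing g's.

kxxkk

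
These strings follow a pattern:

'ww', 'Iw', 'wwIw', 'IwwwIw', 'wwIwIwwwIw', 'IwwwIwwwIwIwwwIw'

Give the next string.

From term 3 onward, concatenate the second-to-last term with the last: ww·Iw = wwIw, Iw·wwIw = IwwwIw, …
Continuing: wwIwIwwwIw · IwwwIwwwIwIwwwIw gives term 7.

wwIwIwwwIwIwwwIwwwIwIwwwIw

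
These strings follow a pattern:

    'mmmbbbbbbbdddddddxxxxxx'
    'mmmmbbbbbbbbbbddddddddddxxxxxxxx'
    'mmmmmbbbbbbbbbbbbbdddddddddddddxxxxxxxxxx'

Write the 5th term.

Reading off run lengths: m runs 3, 4, 5; b runs 7, 10, 13; d runs 7, 10, 13; x runs 6, 8, 10 — each is linear in n, where the shown terms are n = 2, 3, 4.
Setting n = 6 gives 7, 19, 19, 14 characters in each block.

mmmmmmmbbbbbbbbbbbbbbbbbbbdddddddddddddddddddxxxxxxxxxxxxxx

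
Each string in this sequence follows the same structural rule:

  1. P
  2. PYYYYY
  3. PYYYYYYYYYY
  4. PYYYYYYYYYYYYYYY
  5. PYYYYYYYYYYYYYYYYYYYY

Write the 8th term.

The strings grow by a fixed suffix YYYYY each time.
From PYYYYYYYYYYYYYYYYYYYY, 3 further steps: PYYYYYYYYYYYYYYYYYYYY → PYYYYYYYYYYYYYYYYYYYYYYYYY → PYYYYYYYYYYYYYYYYYYYYYYYYYYYYYY → (answer).

PYYYYYYYYYYYYYYYYYYYYYYYYYYYYYYYYYYY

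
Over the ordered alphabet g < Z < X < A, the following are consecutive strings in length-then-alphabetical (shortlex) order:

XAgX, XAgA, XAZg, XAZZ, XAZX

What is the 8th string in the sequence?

Stepping forward 3 times from XAZX: XAZX → XAZA → XAXg, then the target.

XAXZ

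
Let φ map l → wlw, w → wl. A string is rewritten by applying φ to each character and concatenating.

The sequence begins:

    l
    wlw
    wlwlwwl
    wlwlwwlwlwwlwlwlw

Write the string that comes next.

Replace each of the 17 characters of wlwlwwlwlwwlwlwlw in place — wl wlw wl wlw wl wl wlw wl wlw wl wl wlw wl wlw wl wlw wl — and concatenate.

wlwlwwlwlwwlwlwlwwlwlwwlwlwlwwlwlwwlwlwwl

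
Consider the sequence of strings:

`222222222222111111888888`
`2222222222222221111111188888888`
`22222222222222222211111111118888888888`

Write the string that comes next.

Each string has the form 2^{3n+3} 1^{2n} 8^{2n}, where the shown terms are n = 3, 4, 5.
Setting n = 6 gives 21, 12, 12 characters in each block.

222222222222222222222111111111111888888888888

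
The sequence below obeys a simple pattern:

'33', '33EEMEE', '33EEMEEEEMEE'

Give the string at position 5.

Each term is the previous one with EEMEE appended.
From 33EEMEEEEMEE, 2 further steps: 33EEMEEEEMEE → 33EEMEEEEMEEEEMEE → (answer).

33EEMEEEEMEEEEMEEEEMEE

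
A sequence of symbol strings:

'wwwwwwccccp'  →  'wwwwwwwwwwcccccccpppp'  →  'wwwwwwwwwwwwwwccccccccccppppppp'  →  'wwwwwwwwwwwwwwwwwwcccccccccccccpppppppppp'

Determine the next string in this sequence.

Reading off run lengths: w runs 6, 10, 14, 18; c runs 4, 7, 10, 13; p runs 1, 4, 7, 10 — each is linear in n (n = 1, 2, …).
Setting n = 5 gives 22, 16, 13 characters in each block.

wwwwwwwwwwwwwwwwwwwwwwccccccccccccccccppppppppppppp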